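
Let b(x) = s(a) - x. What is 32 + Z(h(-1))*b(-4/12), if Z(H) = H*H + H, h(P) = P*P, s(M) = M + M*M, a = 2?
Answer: 134/3 ≈ 44.667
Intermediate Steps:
s(M) = M + M²
h(P) = P²
Z(H) = H + H² (Z(H) = H² + H = H + H²)
b(x) = 6 - x (b(x) = 2*(1 + 2) - x = 2*3 - x = 6 - x)
32 + Z(h(-1))*b(-4/12) = 32 + ((-1)²*(1 + (-1)²))*(6 - (-4)/12) = 32 + (1*(1 + 1))*(6 - (-4)/12) = 32 + (1*2)*(6 - 1*(-⅓)) = 32 + 2*(6 + ⅓) = 32 + 2*(19/3) = 32 + 38/3 = 134/3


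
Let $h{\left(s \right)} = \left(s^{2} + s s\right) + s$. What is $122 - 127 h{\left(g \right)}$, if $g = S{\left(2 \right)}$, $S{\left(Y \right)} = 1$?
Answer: $-259$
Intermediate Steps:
$g = 1$
$h{\left(s \right)} = s + 2 s^{2}$ ($h{\left(s \right)} = \left(s^{2} + s^{2}\right) + s = 2 s^{2} + s = s + 2 s^{2}$)
$122 - 127 h{\left(g \right)} = 122 - 127 \cdot 1 \left(1 + 2 \cdot 1\right) = 122 - 127 \cdot 1 \left(1 + 2\right) = 122 - 127 \cdot 1 \cdot 3 = 122 - 381 = -259$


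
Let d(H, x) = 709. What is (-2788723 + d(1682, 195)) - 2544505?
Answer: -5332519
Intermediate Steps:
(-2788723 + d(1682, 195)) - 2544505 = (-2788723 + 709) - 2544505 = -2788014 - 2544505 = -5332519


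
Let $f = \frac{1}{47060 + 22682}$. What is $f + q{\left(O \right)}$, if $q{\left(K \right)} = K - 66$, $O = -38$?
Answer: $- \frac{7253167}{69742} \approx -104.0$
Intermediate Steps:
$f = \frac{1}{69742} \approx 1.4339 \cdot 10^{-5}$
$q{\left(K \right)} = -66 + K$ ($q{\left(K \right)} = K - 66 = -66 + K$)
$f + q{\left(O \right)} = \frac{1}{69742} - 104 = - \frac{7253167}{69742}$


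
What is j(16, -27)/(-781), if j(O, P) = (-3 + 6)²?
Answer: -9/781 ≈ -0.011524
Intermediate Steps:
j(O, P) = 9 (j(O, P) = 3² = 9)
j(16, -27)/(-781) = 9/(-781) = 9*(-1/781) = -9/781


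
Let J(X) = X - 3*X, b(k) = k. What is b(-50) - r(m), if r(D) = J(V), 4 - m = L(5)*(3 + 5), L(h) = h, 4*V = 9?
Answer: -91/2 ≈ -45.500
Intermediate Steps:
V = 9/4 (V = (¼)*9 = 9/4 ≈ 2.2500)
J(X) = -2*X
m = -36 (m = 4 - 5*(3 + 5) = 4 - 5*8 = 4 - 1*40 = 4 - 40 = -36)
r(D) = -9/2 (r(D) = -2*9/4 = -9/2)
b(-50) - r(m) = -50 - 1*(-9/2) = -50 + 9/2 = -91/2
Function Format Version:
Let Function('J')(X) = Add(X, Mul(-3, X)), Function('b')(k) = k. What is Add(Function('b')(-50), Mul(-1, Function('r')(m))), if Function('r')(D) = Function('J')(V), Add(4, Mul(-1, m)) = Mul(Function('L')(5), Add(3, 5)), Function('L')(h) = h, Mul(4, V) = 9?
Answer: Rational(-91, 2) ≈ -45.500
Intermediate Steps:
V = Rational(9, 4) (V = Mul(Rational(1, 4), 9) = Rational(9, 4) ≈ 2.2500)
Function('J')(X) = Mul(-2, X)
m = -36 (m = Add(4, Mul(-1, Mul(5, Add(3, 5)))) = Add(4, Mul(-1, Mul(5, 8))) = Add(4, Mul(-1, 40)) = Add(4, -40) = -36)
Function('r')(D) = Rational(-9, 2) (Function('r')(D) = Mul(-2, Rational(9, 4)) = Rational(-9, 2))
Add(Function('b')(-50), Mul(-1, Function('r')(m))) = Add(-50, Mul(-1, Rational(-9, 2))) = Add(-50, Rational(9, 2)) = Rational(-91, 2)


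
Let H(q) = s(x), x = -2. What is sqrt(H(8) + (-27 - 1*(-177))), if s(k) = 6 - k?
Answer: sqrt(158) ≈ 12.570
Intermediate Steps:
H(q) = 8 (H(q) = 6 - 1*(-2) = 6 + 2 = 8)
sqrt(H(8) + (-27 - 1*(-177))) = sqrt(8 + (-27 - 1*(-177))) = sqrt(8 + (-27 + 177)) = sqrt(8 + 150) = sqrt(158)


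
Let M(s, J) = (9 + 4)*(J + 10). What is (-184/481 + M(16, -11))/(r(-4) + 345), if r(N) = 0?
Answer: -6437/165945 ≈ -0.038790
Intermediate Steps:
M(s, J) = 130 + 13*J (M(s, J) = 13*(10 + J) = 130 + 13*J)
(-184/481 + M(16, -11))/(r(-4) + 345) = (-184/481 + (130 + 13*(-11)))/(0 + 345) = (-184*1/481 + (130 - 143))/345 = (-184/481 - 13)*(1/345) = -6437/481*1/345 = -6437/165945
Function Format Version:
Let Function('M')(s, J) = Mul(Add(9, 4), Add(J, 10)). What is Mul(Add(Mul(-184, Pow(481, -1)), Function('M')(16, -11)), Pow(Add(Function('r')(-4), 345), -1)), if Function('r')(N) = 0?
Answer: Rational(-6437, 165945) ≈ -0.038790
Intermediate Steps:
Function('M')(s, J) = Add(130, Mul(13, J)) (Function('M')(s, J) = Mul(13, Add(10, J)) = Add(130, Mul(13, J)))
Mul(Add(Mul(-184, Pow(481, -1)), Function('M')(16, -11)), Pow(Add(Function('r')(-4), 345), -1)) = Mul(Add(Mul(-184, Pow(481, -1)), Add(130, Mul(13, -11))), Pow(Add(0, 345), -1)) = Mul(Add(Mul(-184, Rational(1, 481)), Add(130, -143)), Pow(345, -1)) = Mul(Add(Rational(-184, 481), -13), Rational(1, 345)) = Mul(Rational(-6437, 481), Rational(1, 345)) = Rational(-6437, 165945)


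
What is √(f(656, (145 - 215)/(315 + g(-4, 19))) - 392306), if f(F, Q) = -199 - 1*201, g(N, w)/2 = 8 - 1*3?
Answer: 3*I*√43634 ≈ 626.66*I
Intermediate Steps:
g(N, w) = 10 (g(N, w) = 2*(8 - 1*3) = 2*(8 - 3) = 2*5 = 10)
f(F, Q) = -400 (f(F, Q) = -199 - 201 = -400)
√(f(656, (145 - 215)/(315 + g(-4, 19))) - 392306) = √(-400 - 392306) = √(-392706) = 3*I*√43634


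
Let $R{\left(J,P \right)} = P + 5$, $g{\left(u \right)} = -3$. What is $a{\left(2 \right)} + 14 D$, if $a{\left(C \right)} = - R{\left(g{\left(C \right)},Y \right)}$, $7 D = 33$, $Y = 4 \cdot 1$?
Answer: $57$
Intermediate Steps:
$Y = 4$
$R{\left(J,P \right)} = 5 + P$
$D = \frac{33}{7}$ ($D = \frac{1}{7} \cdot 33 = \frac{33}{7} \approx 4.7143$)
$a{\left(C \right)} = -9$ ($a{\left(C \right)} = - (5 + 4) = \left(-1\right) 9 = -9$)
$a{\left(2 \right)} + 14 D = -9 + 14 \cdot \frac{33}{7} = -9 + 66 = 57$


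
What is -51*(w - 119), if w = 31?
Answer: 4488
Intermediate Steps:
-51*(w - 119) = -51*(31 - 119) = -51*(-88) = 4488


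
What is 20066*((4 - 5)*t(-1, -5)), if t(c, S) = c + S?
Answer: 120396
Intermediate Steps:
t(c, S) = S + c
20066*((4 - 5)*t(-1, -5)) = 20066*((4 - 5)*(-5 - 1)) = 20066*(-1*(-6)) = 20066*6 = 120396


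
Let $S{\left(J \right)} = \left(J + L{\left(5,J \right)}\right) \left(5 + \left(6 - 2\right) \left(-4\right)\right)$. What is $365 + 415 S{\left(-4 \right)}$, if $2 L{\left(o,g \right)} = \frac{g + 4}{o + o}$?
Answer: $18625$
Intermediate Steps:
$L{\left(o,g \right)} = \frac{4 + g}{4 o}$ ($L{\left(o,g \right)} = \frac{\left(g + 4\right) \frac{1}{o + o}}{2} = \frac{\left(4 + g\right) \frac{1}{2 o}}{2} = \frac{\frac{1}{2} \frac{1}{o} \left(4 + g\right)}{2} = \frac{4 + g}{4 o}$)
$S{\left(J \right)} = - \frac{11}{5} - \frac{231 J}{20}$ ($S{\left(J \right)} = \left(J + \frac{4 + J}{4 \cdot 5}\right) \left(5 + \left(6 - 2\right) \left(-4\right)\right) = \left(J + \frac{1}{4} \cdot \frac{1}{5} \left(4 + J\right)\right) \left(5 + 4 \left(-4\right)\right) = \left(J + \left(\frac{1}{5} + \frac{J}{20}\right)\right) \left(5 - 16\right) = \left(\frac{1}{5} + \frac{21 J}{20}\right) \left(-11\right) = - \frac{11}{5} - \frac{231 J}{20}$)
$365 + 415 S{\left(-4 \right)} = 365 + 415 \left(- \frac{11}{5} - - \frac{231}{5}\right) = 365 + 415 \left(- \frac{11}{5} + \frac{231}{5}\right) = 365 + 415 \cdot 44 = 365 + 18260 = 18625$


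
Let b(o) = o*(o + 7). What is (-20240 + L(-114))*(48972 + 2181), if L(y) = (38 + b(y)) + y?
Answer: -415260054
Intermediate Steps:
b(o) = o*(7 + o)
L(y) = 38 + y + y*(7 + y) (L(y) = (38 + y*(7 + y)) + y = 38 + y + y*(7 + y))
(-20240 + L(-114))*(48972 + 2181) = (-20240 + (38 - 114 - 114*(7 - 114)))*(48972 + 2181) = (-20240 + (38 - 114 - 114*(-107)))*51153 = (-20240 + (38 - 114 + 12198))*51153 = (-20240 + 12122)*51153 = -8118*51153 = -415260054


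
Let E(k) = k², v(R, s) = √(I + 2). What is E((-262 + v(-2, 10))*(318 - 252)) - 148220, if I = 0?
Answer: 298873756 - 2282544*√2 ≈ 2.9565e+8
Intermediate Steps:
v(R, s) = √2 (v(R, s) = √(0 + 2) = √2)
E((-262 + v(-2, 10))*(318 - 252)) - 148220 = ((-262 + √2)*(318 - 252))² - 148220 = ((-262 + √2)*66)² - 148220 = (-17292 + 66*√2)² - 148220 = -148220 + (-17292 + 66*√2)²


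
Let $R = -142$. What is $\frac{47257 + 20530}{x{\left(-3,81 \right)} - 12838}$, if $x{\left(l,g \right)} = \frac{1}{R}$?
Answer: $- \frac{9625754}{1822997} \approx -5.2802$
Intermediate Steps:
$x{\left(l,g \right)} = - \frac{1}{142}$ ($x{\left(l,g \right)} = \frac{1}{-142} = - \frac{1}{142}$)
$\frac{47257 + 20530}{x{\left(-3,81 \right)} - 12838} = \frac{47257 + 20530}{- \frac{1}{142} - 12838} = \frac{67787}{- \frac{1822997}{142}} = 67787 \left(- \frac{142}{1822997}\right) = - \frac{9625754}{1822997}$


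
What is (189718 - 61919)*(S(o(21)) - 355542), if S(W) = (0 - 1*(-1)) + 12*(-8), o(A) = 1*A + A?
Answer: -45450052963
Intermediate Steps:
o(A) = 2*A (o(A) = A + A = 2*A)
S(W) = -95 (S(W) = (0 + 1) - 96 = 1 - 96 = -95)
(189718 - 61919)*(S(o(21)) - 355542) = (189718 - 61919)*(-95 - 355542) = 127799*(-355637) = -45450052963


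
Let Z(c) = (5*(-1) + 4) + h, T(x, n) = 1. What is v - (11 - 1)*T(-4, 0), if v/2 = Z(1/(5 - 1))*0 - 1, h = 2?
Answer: -12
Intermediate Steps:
Z(c) = 1 (Z(c) = (5*(-1) + 4) + 2 = (-5 + 4) + 2 = -1 + 2 = 1)
v = -2 (v = 2*(1*0 - 1) = 2*(0 - 1) = 2*(-1) = -2)
v - (11 - 1)*T(-4, 0) = -2 - (11 - 1) = -2 - 10 = -12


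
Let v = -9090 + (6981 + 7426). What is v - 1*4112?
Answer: 1205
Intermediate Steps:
v = 5317 (v = -9090 + 14407 = 5317)
v - 1*4112 = 5317 - 1*4112 = 5317 - 4112 = 1205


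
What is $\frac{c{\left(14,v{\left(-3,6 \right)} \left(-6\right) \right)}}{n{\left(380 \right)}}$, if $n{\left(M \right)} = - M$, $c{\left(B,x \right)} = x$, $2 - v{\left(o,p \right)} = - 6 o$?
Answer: $- \frac{24}{95} \approx -0.25263$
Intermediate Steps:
$v{\left(o,p \right)} = 2 + 6 o$ ($v{\left(o,p \right)} = 2 - - 6 o = 2 + 6 o$)
$\frac{c{\left(14,v{\left(-3,6 \right)} \left(-6\right) \right)}}{n{\left(380 \right)}} = \frac{\left(2 + 6 \left(-3\right)\right) \left(-6\right)}{\left(-1\right) 380} = \frac{\left(2 - 18\right) \left(-6\right)}{-380} = \left(-16\right) \left(-6\right) \left(- \frac{1}{380}\right) = 96 \left(- \frac{1}{380}\right) = - \frac{24}{95}$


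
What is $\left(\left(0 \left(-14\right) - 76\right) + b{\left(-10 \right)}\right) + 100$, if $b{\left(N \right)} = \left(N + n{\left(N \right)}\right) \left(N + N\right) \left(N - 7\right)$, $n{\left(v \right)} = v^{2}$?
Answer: $30624$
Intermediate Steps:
$b{\left(N \right)} = 2 N \left(-7 + N\right) \left(N + N^{2}\right)$ ($b{\left(N \right)} = \left(N + N^{2}\right) \left(N + N\right) \left(N - 7\right) = \left(N + N^{2}\right) 2 N \left(-7 + N\right) = 2 N \left(N + N^{2}\right) \left(-7 + N\right) = 2 N \left(-7 + N\right) \left(N + N^{2}\right)$)
$\left(\left(0 \left(-14\right) - 76\right) + b{\left(-10 \right)}\right) + 100 = \left(\left(0 \left(-14\right) - 76\right) + 2 \left(-10\right)^{2} \left(-7 + \left(-10\right)^{2} - -60\right)\right) + 100 = \left(\left(0 - 76\right) + 2 \cdot 100 \left(-7 + 100 + 60\right)\right) + 100 = \left(-76 + 2 \cdot 100 \cdot 153\right) + 100 = \left(-76 + 30600\right) + 100 = 30524 + 100 = 30624$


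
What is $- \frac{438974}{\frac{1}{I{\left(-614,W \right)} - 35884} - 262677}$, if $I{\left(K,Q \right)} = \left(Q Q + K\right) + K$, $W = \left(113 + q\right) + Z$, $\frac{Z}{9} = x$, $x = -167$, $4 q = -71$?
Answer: $\frac{13658399017406}{8173029105797} \approx 1.6712$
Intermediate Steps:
$q = - \frac{71}{4}$ ($q = \frac{1}{4} \left(-71\right) = - \frac{71}{4} \approx -17.75$)
$Z = -1503$ ($Z = 9 \left(-167\right) = -1503$)
$W = - \frac{5631}{4}$ ($W = \left(113 - \frac{71}{4}\right) - 1503 = \frac{381}{4} - 1503 = - \frac{5631}{4} \approx -1407.8$)
$I{\left(K,Q \right)} = Q^{2} + 2 K$ ($I{\left(K,Q \right)} = \left(Q^{2} + K\right) + K = \left(K + Q^{2}\right) + K = Q^{2} + 2 K$)
$- \frac{438974}{\frac{1}{I{\left(-614,W \right)} - 35884} - 262677} = - \frac{438974}{\frac{1}{\left(\left(- \frac{5631}{4}\right)^{2} + 2 \left(-614\right)\right) - 35884} - 262677} = - \frac{438974}{\frac{1}{\left(\frac{31708161}{16} - 1228\right) - 35884} - 262677} = - \frac{438974}{\frac{1}{\frac{31688513}{16} - 35884} - 262677} = - \frac{438974}{\frac{1}{\frac{31114369}{16}} - 262677} = - \frac{438974}{\frac{16}{31114369} - 262677} = - \frac{438974}{- \frac{8173029105797}{31114369}} = \left(-438974\right) \left(- \frac{31114369}{8173029105797}\right) = \frac{13658399017406}{8173029105797}$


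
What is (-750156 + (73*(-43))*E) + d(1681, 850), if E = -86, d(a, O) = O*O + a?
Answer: 243979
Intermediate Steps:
d(a, O) = a + O² (d(a, O) = O² + a = a + O²)
(-750156 + (73*(-43))*E) + d(1681, 850) = (-750156 + (73*(-43))*(-86)) + (1681 + 850²) = (-750156 - 3139*(-86)) + (1681 + 722500) = (-750156 + 269954) + 724181 = -480202 + 724181 = 243979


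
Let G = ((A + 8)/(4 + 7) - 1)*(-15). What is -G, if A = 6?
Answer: 45/11 ≈ 4.0909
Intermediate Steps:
G = -45/11 (G = ((6 + 8)/(4 + 7) - 1)*(-15) = (14/11 - 1)*(-15) = (3/11)*(-15) = -45/11 ≈ -4.0909)
-G = -1*(-45/11) = 45/11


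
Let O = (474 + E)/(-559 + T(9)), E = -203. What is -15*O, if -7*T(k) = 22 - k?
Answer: 28455/3926 ≈ 7.2478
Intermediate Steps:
T(k) = -22/7 + k/7 (T(k) = -(22 - k)/7 = -22/7 + k/7)
O = -1897/3926 (O = (474 - 203)/(-559 + (-22/7 + (⅐)*9)) = 271/(-559 + (-22/7 + 9/7)) = 271/(-559 - 13/7) = 271/(-3926/7) = 271*(-7/3926) = -1897/3926 ≈ -0.48319)
-15*O = -15*(-1897/3926) = 28455/3926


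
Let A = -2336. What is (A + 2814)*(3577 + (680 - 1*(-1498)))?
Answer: 2750890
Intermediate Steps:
(A + 2814)*(3577 + (680 - 1*(-1498))) = (-2336 + 2814)*(3577 + (680 - 1*(-1498))) = 478*(3577 + (680 + 1498)) = 478*(3577 + 2178) = 478*5755 = 2750890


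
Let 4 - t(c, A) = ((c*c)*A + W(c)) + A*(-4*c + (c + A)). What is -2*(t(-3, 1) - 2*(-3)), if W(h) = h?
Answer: 12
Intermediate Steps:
t(c, A) = 4 - c - A*c² - A*(A - 3*c) (t(c, A) = 4 - (((c*c)*A + c) + A*(-4*c + (c + A))) = 4 - ((c²*A + c) + A*(-4*c + (A + c))) = 4 - ((A*c² + c) + A*(A - 3*c)) = 4 - ((c + A*c²) + A*(A - 3*c)) = 4 - (c + A*c² + A*(A - 3*c)) = 4 + (-c - A*c² - A*(A - 3*c)) = 4 - c - A*c² - A*(A - 3*c))
-2*(t(-3, 1) - 2*(-3)) = -2*((4 - 1*(-3) - 1*1² - 1*1*(-3)² + 3*1*(-3)) - 2*(-3)) = -2*((4 + 3 - 1*1 - 1*1*9 - 9) + 6) = -2*((4 + 3 - 1 - 9 - 9) + 6) = -2*(-12 + 6) = -2*(-6) = 12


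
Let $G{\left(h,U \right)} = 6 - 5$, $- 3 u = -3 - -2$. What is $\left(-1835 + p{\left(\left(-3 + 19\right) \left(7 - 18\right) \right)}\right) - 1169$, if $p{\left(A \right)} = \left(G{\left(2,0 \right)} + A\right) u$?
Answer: $- \frac{9187}{3} \approx -3062.3$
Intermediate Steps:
$u = \frac{1}{3}$ ($u = - \frac{-3 - -2}{3} = - \frac{-3 + 2}{3} = \left(- \frac{1}{3}\right) \left(-1\right) = \frac{1}{3} \approx 0.33333$)
$G{\left(h,U \right)} = 1$
$p{\left(A \right)} = \frac{1}{3} + \frac{A}{3}$ ($p{\left(A \right)} = \left(1 + A\right) \frac{1}{3} = \frac{1}{3} + \frac{A}{3}$)
$\left(-1835 + p{\left(\left(-3 + 19\right) \left(7 - 18\right) \right)}\right) - 1169 = \left(-1835 + \left(\frac{1}{3} + \frac{\left(-3 + 19\right) \left(7 - 18\right)}{3}\right)\right) - 1169 = \left(-1835 + \left(\frac{1}{3} + \frac{16 \left(-11\right)}{3}\right)\right) - 1169 = \left(-1835 + \left(\frac{1}{3} + \frac{1}{3} \left(-176\right)\right)\right) - 1169 = \left(-1835 + \left(\frac{1}{3} - \frac{176}{3}\right)\right) - 1169 = \left(-1835 - \frac{175}{3}\right) - 1169 = - \frac{5680}{3} - 1169 = - \frac{9187}{3}$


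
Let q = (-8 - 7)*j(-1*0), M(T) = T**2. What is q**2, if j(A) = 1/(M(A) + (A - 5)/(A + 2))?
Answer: 36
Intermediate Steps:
j(A) = 1/(A**2 + (-5 + A)/(2 + A)) (j(A) = 1/(A**2 + (A - 5)/(A + 2)) = 1/(A**2 + (-5 + A)/(2 + A)))
q = 6 (q = (-8 - 7)*((2 - 1*0)/(-5 - 1*0 + (-1*0)**3 + 2*(-1*0)**2)) = -15*(2 + 0)/(-5 + 0 + 0**3 + 2*0**2) = -15*2/(-5 + 0 + 0 + 2*0) = -15*2/(-5 + 0 + 0 + 0) = -15*2/(-5) = -(-3)*2 = -15*(-2/5) = 6)
q**2 = 6**2 = 36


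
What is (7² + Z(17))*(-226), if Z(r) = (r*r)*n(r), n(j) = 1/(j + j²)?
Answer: -101587/9 ≈ -11287.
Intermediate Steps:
Z(r) = r/(1 + r) (Z(r) = (r*r)*(1/(r*(1 + r))) = r²*(1/(r*(1 + r))) = r/(1 + r))
(7² + Z(17))*(-226) = (7² + 17/(1 + 17))*(-226) = (49 + 17/18)*(-226) = (899/18)*(-226) = -101587/9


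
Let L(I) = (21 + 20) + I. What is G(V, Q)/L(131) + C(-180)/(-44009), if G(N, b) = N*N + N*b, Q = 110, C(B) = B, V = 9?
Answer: 47164599/7569548 ≈ 6.2308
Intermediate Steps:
G(N, b) = N² + N*b
L(I) = 41 + I
G(V, Q)/L(131) + C(-180)/(-44009) = (9*(9 + 110))/(41 + 131) - 180/(-44009) = (9*119)/172 - 180*(-1/44009) = 1071*(1/172) + 180/44009 = 1071/172 + 180/44009 = 47164599/7569548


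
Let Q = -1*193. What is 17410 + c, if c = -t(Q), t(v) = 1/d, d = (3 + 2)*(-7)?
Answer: 609351/35 ≈ 17410.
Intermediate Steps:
d = -35 (d = 5*(-7) = -35)
Q = -193
t(v) = -1/35 (t(v) = 1/(-35) = -1/35)
c = 1/35 (c = -1*(-1/35) = 1/35 ≈ 0.028571)
17410 + c = 17410 + 1/35 = 609351/35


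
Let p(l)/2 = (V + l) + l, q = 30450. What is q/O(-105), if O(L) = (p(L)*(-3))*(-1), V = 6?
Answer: -5075/204 ≈ -24.877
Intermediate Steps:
p(l) = 12 + 4*l (p(l) = 2*((6 + l) + l) = 2*(6 + 2*l) = 12 + 4*l)
O(L) = 36 + 12*L (O(L) = ((12 + 4*L)*(-3))*(-1) = (-36 - 12*L)*(-1) = 36 + 12*L)
q/O(-105) = 30450/(36 + 12*(-105)) = 30450/(36 - 1260) = 30450/(-1224) = 30450*(-1/1224) = -5075/204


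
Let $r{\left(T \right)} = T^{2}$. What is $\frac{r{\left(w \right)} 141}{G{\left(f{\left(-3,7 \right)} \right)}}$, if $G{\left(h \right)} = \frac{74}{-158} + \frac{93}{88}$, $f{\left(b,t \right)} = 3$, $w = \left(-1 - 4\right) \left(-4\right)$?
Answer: $\frac{392092800}{4091} \approx 95843.0$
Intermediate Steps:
$w = 20$ ($w = \left(-5\right) \left(-4\right) = 20$)
$G{\left(h \right)} = \frac{4091}{6952}$ ($G{\left(h \right)} = 74 \left(- \frac{1}{158}\right) + 93 \cdot \frac{1}{88} = - \frac{37}{79} + \frac{93}{88} = \frac{4091}{6952}$)
$\frac{r{\left(w \right)} 141}{G{\left(f{\left(-3,7 \right)} \right)}} = \frac{20^{2} \cdot 141}{\frac{4091}{6952}} = 400 \cdot 141 \cdot \frac{6952}{4091} = 56400 \cdot \frac{6952}{4091} = \frac{392092800}{4091}$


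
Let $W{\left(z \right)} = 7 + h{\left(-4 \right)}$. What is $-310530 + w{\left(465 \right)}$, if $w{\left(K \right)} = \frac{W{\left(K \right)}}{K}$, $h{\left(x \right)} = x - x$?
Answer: $- \frac{144396443}{465} \approx -3.1053 \cdot 10^{5}$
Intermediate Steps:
$h{\left(x \right)} = 0$
$W{\left(z \right)} = 7$ ($W{\left(z \right)} = 7 + 0 = 7$)
$w{\left(K \right)} = \frac{7}{K}$
$-310530 + w{\left(465 \right)} = -310530 + \frac{7}{465} = - \frac{144396443}{465}$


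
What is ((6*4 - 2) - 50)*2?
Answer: -56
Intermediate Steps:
((6*4 - 2) - 50)*2 = ((24 - 2) - 50)*2 = (22 - 50)*2 = -28*2 = -56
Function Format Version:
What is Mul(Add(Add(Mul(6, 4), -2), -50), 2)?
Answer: -56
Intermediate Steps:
Mul(Add(Add(Mul(6, 4), -2), -50), 2) = Mul(Add(Add(24, -2), -50), 2) = Mul(Add(22, -50), 2) = Mul(-28, 2) = -56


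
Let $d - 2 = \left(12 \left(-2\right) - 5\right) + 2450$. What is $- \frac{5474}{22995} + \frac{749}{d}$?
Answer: $\frac{565679}{7959555} \approx 0.071069$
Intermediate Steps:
$d = 2423$ ($d = 2 + \left(\left(12 \left(-2\right) - 5\right) + 2450\right) = 2 + \left(\left(-24 - 5\right) + 2450\right) = 2 + \left(-29 + 2450\right) = 2 + 2421 = 2423$)
$- \frac{5474}{22995} + \frac{749}{d} = - \frac{5474}{22995} + \frac{749}{2423} = \left(-5474\right) \frac{1}{22995} + 749 \cdot \frac{1}{2423} = - \frac{782}{3285} + \frac{749}{2423} = \frac{565679}{7959555}$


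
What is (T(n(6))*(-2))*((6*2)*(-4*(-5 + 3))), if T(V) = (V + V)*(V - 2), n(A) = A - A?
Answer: 0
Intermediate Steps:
n(A) = 0
T(V) = 2*V*(-2 + V) (T(V) = (2*V)*(-2 + V) = 2*V*(-2 + V))
(T(n(6))*(-2))*((6*2)*(-4*(-5 + 3))) = ((2*0*(-2 + 0))*(-2))*((6*2)*(-4*(-5 + 3))) = ((2*0*(-2))*(-2))*(12*(-4*(-2))) = (0*(-2))*(12*8) = 0*96 = 0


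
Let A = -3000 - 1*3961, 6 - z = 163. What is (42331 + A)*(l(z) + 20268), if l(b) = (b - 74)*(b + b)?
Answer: 3282406740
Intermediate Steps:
z = -157 (z = 6 - 1*163 = 6 - 163 = -157)
l(b) = 2*b*(-74 + b) (l(b) = (-74 + b)*(2*b) = 2*b*(-74 + b))
A = -6961 (A = -3000 - 3961 = -6961)
(42331 + A)*(l(z) + 20268) = (42331 - 6961)*(2*(-157)*(-74 - 157) + 20268) = 35370*(2*(-157)*(-231) + 20268) = 35370*(72534 + 20268) = 35370*92802 = 3282406740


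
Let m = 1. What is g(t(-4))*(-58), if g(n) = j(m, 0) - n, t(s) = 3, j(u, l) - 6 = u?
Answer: -232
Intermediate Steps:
j(u, l) = 6 + u
g(n) = 7 - n (g(n) = (6 + 1) - n = 7 - n)
g(t(-4))*(-58) = (7 - 1*3)*(-58) = (7 - 3)*(-58) = 4*(-58) = -232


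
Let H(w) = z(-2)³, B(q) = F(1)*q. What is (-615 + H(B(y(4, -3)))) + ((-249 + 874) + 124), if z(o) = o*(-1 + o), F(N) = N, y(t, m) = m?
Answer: 350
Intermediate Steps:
B(q) = q (B(q) = 1*q = q)
H(w) = 216 (H(w) = (-2*(-1 - 2))³ = (-2*(-3))³ = 6³ = 216)
(-615 + H(B(y(4, -3)))) + ((-249 + 874) + 124) = (-615 + 216) + ((-249 + 874) + 124) = -399 + (625 + 124) = -399 + 749 = 350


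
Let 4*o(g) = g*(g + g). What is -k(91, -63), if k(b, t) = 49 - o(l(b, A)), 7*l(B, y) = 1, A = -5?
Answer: -4801/98 ≈ -48.990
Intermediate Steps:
l(B, y) = ⅐ (l(B, y) = (⅐)*1 = ⅐)
o(g) = g²/2 (o(g) = (g*(g + g))/4 = (g*(2*g))/4 = (2*g²)/4 = g²/2)
k(b, t) = 4801/98 (k(b, t) = 49 - (⅐)²/2 = 49 - 1/(2*49) = 49 - 1*1/98 = 49 - 1/98 = 4801/98)
-k(91, -63) = -1*4801/98 = -4801/98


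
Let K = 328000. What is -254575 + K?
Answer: 73425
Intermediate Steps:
-254575 + K = -254575 + 328000 = 73425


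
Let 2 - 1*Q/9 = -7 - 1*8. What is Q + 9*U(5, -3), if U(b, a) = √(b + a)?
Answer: 153 + 9*√2 ≈ 165.73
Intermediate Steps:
U(b, a) = √(a + b)
Q = 153 (Q = 18 - 9*(-7 - 1*8) = 18 - 9*(-7 - 8) = 18 - 9*(-15) = 18 + 135 = 153)
Q + 9*U(5, -3) = 153 + 9*√(-3 + 5) = 153 + 9*√2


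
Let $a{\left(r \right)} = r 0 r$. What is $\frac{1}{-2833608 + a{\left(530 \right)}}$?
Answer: $- \frac{1}{2833608} \approx -3.5291 \cdot 10^{-7}$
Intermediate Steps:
$a{\left(r \right)} = 0$ ($a{\left(r \right)} = 0 r = 0$)
$\frac{1}{-2833608 + a{\left(530 \right)}} = \frac{1}{-2833608 + 0} = \frac{1}{-2833608} = - \frac{1}{2833608}$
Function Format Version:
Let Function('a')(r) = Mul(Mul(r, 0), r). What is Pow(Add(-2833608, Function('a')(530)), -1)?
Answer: Rational(-1, 2833608) ≈ -3.5291e-7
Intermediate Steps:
Function('a')(r) = 0 (Function('a')(r) = Mul(0, r) = 0)
Pow(Add(-2833608, Function('a')(530)), -1) = Pow(Add(-2833608, 0), -1) = Pow(-2833608, -1) = Rational(-1, 2833608)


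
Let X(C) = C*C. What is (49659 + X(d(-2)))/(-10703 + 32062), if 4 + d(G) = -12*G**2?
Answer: 52363/21359 ≈ 2.4516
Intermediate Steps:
d(G) = -4 - 12*G**2
X(C) = C**2
(49659 + X(d(-2)))/(-10703 + 32062) = (49659 + (-4 - 12*(-2)**2)**2)/(-10703 + 32062) = (49659 + (-4 - 12*4)**2)/21359 = (49659 + (-4 - 48)**2)*(1/21359) = (49659 + (-52)**2)*(1/21359) = (49659 + 2704)*(1/21359) = 52363*(1/21359) = 52363/21359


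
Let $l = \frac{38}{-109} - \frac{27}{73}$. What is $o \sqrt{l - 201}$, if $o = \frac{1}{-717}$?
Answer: $- \frac{i \sqrt{12771573818}}{5705169} \approx - 0.019809 i$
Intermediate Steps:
$l = - \frac{5717}{7957}$ ($l = 38 \left(- \frac{1}{109}\right) - \frac{27}{73} = - \frac{38}{109} - \frac{27}{73} = - \frac{5717}{7957} \approx -0.71849$)
$o = - \frac{1}{717} \approx -0.0013947$
$o \sqrt{l - 201} = - \frac{\sqrt{- \frac{5717}{7957} - 201}}{717} = - \frac{\sqrt{- \frac{1605074}{7957}}}{717} = - \frac{\frac{1}{7957} i \sqrt{12771573818}}{717} = - \frac{i \sqrt{12771573818}}{5705169}$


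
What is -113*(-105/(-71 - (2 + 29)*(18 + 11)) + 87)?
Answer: -1909587/194 ≈ -9843.2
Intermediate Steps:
-113*(-105/(-71 - (2 + 29)*(18 + 11)) + 87) = -113*(-105/(-71 - 31*29) + 87) = -113*(-105/(-71 - 1*899) + 87) = -113*(-105/(-71 - 899) + 87) = -113*(-105/(-970) + 87) = -113*(-105*(-1/970) + 87) = -113*(21/194 + 87) = -113*16899/194 = -1909587/194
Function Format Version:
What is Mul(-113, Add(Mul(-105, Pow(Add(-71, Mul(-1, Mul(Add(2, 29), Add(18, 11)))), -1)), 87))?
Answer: Rational(-1909587, 194) ≈ -9843.2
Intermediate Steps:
Mul(-113, Add(Mul(-105, Pow(Add(-71, Mul(-1, Mul(Add(2, 29), Add(18, 11)))), -1)), 87)) = Mul(-113, Add(Mul(-105, Pow(Add(-71, Mul(-1, Mul(31, 29))), -1)), 87)) = Mul(-113, Add(Mul(-105, Pow(Add(-71, Mul(-1, 899)), -1)), 87)) = Mul(-113, Add(Mul(-105, Pow(Add(-71, -899), -1)), 87)) = Mul(-113, Add(Mul(-105, Pow(-970, -1)), 87)) = Mul(-113, Add(Mul(-105, Rational(-1, 970)), 87)) = Mul(-113, Add(Rational(21, 194), 87)) = Mul(-113, Rational(16899, 194)) = Rational(-1909587, 194)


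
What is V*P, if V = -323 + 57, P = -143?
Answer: 38038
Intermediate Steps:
V = -266
V*P = -266*(-143) = 38038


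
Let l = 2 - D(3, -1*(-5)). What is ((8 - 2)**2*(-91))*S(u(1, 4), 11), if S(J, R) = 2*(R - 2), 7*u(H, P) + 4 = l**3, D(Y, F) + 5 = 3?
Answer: -58968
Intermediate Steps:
D(Y, F) = -2 (D(Y, F) = -5 + 3 = -2)
l = 4 (l = 2 - 1*(-2) = 2 + 2 = 4)
u(H, P) = 60/7 (u(H, P) = -4/7 + (1/7)*4**3 = -4/7 + (1/7)*64 = -4/7 + 64/7 = 60/7)
S(J, R) = -4 + 2*R (S(J, R) = 2*(-2 + R) = -4 + 2*R)
((8 - 2)**2*(-91))*S(u(1, 4), 11) = ((8 - 2)**2*(-91))*(-4 + 2*11) = (6**2*(-91))*(-4 + 22) = (36*(-91))*18 = -3276*18 = -58968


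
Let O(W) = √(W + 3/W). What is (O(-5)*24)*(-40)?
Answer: -384*I*√35 ≈ -2271.8*I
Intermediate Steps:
(O(-5)*24)*(-40) = (√(-5 + 3/(-5))*24)*(-40) = (√(-5 + 3*(-⅕))*24)*(-40) = (√(-5 - ⅗)*24)*(-40) = (√(-28/5)*24)*(-40) = ((2*I*√35/5)*24)*(-40) = (48*I*√35/5)*(-40) = -384*I*√35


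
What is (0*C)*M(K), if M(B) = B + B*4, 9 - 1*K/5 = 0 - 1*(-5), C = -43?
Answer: 0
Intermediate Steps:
K = 20 (K = 45 - 5*(0 - 1*(-5)) = 45 - 5*(0 + 5) = 45 - 5*5 = 45 - 25 = 20)
M(B) = 5*B (M(B) = B + 4*B = 5*B)
(0*C)*M(K) = (0*(-43))*(5*20) = 0*100 = 0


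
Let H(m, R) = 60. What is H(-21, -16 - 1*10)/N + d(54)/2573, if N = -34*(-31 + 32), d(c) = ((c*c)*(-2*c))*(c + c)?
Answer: -578284998/43741 ≈ -13221.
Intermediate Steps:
d(c) = -4*c⁴ (d(c) = (c²*(-2*c))*(2*c) = (-2*c³)*(2*c) = -4*c⁴)
N = -34 (N = -34*1 = -34)
H(-21, -16 - 1*10)/N + d(54)/2573 = 60/(-34) - 4*54⁴/2573 = 60*(-1/34) - 4*8503056*(1/2573) = -30/17 - 34012224*1/2573 = -30/17 - 34012224/2573 = -578284998/43741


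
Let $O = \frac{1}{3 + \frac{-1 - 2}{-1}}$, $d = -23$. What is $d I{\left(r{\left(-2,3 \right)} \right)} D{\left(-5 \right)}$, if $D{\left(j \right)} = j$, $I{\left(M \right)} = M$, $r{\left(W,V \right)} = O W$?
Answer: $- \frac{115}{3} \approx -38.333$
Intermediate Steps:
$O = \frac{1}{6}$ ($O = \frac{1}{3 + \left(-1 - 2\right) \left(-1\right)} = \frac{1}{3 - -3} = \frac{1}{3 + 3} = \frac{1}{6} \approx 0.16667$)
$r{\left(W,V \right)} = \frac{W}{6}$
$d I{\left(r{\left(-2,3 \right)} \right)} D{\left(-5 \right)} = - 23 \cdot \frac{1}{6} \left(-2\right) \left(-5\right) = \left(-23\right) \left(- \frac{1}{3}\right) \left(-5\right) = \frac{23}{3} \left(-5\right) = - \frac{115}{3}$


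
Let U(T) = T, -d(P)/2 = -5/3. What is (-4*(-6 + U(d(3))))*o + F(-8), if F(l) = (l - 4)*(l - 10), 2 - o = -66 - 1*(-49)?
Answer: 1256/3 ≈ 418.67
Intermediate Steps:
o = 19 (o = 2 - (-66 - 1*(-49)) = 2 - (-66 + 49) = 2 - 1*(-17) = 2 + 17 = 19)
d(P) = 10/3 (d(P) = -(-10)/3 = -2*(-5/3) = 10/3)
F(l) = (-10 + l)*(-4 + l) (F(l) = (-4 + l)*(-10 + l) = (-10 + l)*(-4 + l))
(-4*(-6 + U(d(3))))*o + F(-8) = -4*(-6 + 10/3)*19 + (40 + (-8)² - 14*(-8)) = -4*(-8/3)*19 + (40 + 64 + 112) = (32/3)*19 + 216 = 608/3 + 216 = 1256/3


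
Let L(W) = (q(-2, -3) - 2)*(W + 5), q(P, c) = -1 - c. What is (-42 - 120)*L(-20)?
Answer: 0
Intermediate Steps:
L(W) = 0 (L(W) = ((-1 - 1*(-3)) - 2)*(W + 5) = ((-1 + 3) - 2)*(5 + W) = (2 - 2)*(5 + W) = 0*(5 + W) = 0)
(-42 - 120)*L(-20) = (-42 - 120)*0 = -162*0 = 0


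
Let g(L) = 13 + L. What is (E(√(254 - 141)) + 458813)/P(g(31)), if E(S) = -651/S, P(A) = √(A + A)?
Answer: √22*(51845869 - 651*√113)/4972 ≈ 48903.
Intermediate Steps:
P(A) = √2*√A (P(A) = √(2*A) = √2*√A)
(E(√(254 - 141)) + 458813)/P(g(31)) = (-651/√(254 - 141) + 458813)/((√2*√(13 + 31))) = (-651*√113/113 + 458813)/((√2*√44)) = (-651*√113/113 + 458813)/((√2*(2*√11))) = (-651*√113/113 + 458813)/((2*√22)) = (458813 - 651*√113/113)*(√22/44) = √22*(458813 - 651*√113/113)/44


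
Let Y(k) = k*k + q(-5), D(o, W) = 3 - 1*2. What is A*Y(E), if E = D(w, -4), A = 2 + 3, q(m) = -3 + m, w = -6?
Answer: -35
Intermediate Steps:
D(o, W) = 1 (D(o, W) = 3 - 2 = 1)
A = 5
E = 1
Y(k) = -8 + k² (Y(k) = k*k + (-3 - 5) = k² - 8 = -8 + k²)
A*Y(E) = 5*(-8 + 1²) = 5*(-8 + 1) = 5*(-7) = -35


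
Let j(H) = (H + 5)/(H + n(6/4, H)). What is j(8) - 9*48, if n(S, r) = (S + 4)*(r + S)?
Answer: -104060/241 ≈ -431.78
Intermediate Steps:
n(S, r) = (4 + S)*(S + r)
j(H) = (5 + H)/(33/4 + 13*H/2) (j(H) = (H + 5)/(H + ((6/4)**2 + 4*(6/4) + 4*H + (6/4)*H)) = (5 + H)/(H + ((6*(1/4))**2 + 4*(6*(1/4)) + 4*H + (6*(1/4))*H)) = (5 + H)/(H + ((3/2)**2 + 4*(3/2) + 4*H + 3*H/2)) = (5 + H)/(H + (9/4 + 6 + 4*H + 3*H/2)) = (5 + H)/(H + (33/4 + 11*H/2)) = (5 + H)/(33/4 + 13*H/2))
j(8) - 9*48 = 4*(5 + 8)/(33 + 26*8) - 9*48 = 4*13/(33 + 208) - 432 = 4*13/241 - 432 = 4*(1/241)*13 - 432 = 52/241 - 432 = -104060/241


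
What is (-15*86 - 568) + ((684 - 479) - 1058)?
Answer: -2711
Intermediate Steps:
(-15*86 - 568) + ((684 - 479) - 1058) = (-1290 - 568) + (205 - 1058) = -1858 - 853 = -2711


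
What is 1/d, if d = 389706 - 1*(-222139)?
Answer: 1/611845 ≈ 1.6344e-6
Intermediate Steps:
d = 611845 (d = 389706 + 222139 = 611845)
1/d = 1/611845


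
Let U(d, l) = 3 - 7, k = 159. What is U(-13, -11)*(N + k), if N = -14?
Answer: -580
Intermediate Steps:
U(d, l) = -4
U(-13, -11)*(N + k) = -4*(-14 + 159) = -4*145 = -580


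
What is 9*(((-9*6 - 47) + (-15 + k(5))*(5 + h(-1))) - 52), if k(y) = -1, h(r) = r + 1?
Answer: -2097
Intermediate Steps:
h(r) = 1 + r
9*(((-9*6 - 47) + (-15 + k(5))*(5 + h(-1))) - 52) = 9*(((-9*6 - 47) + (-15 - 1)*(5 + (1 - 1))) - 52) = 9*(((-54 - 47) - 16*(5 + 0)) - 52) = 9*((-101 - 16*5) - 52) = 9*((-101 - 80) - 52) = 9*(-181 - 52) = 9*(-233) = -2097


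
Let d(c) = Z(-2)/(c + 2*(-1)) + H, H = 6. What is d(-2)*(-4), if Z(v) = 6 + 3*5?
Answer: -3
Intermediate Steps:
Z(v) = 21 (Z(v) = 6 + 15 = 21)
d(c) = 6 + 21/(-2 + c) (d(c) = 21/(c + 2*(-1)) + 6 = 21/(c - 2) + 6 = 21/(-2 + c) + 6 = 6 + 21/(-2 + c))
d(-2)*(-4) = (3*(3 + 2*(-2))/(-2 - 2))*(-4) = (3*(3 - 4)/(-4))*(-4) = (3*(-1/4)*(-1))*(-4) = (3/4)*(-4) = -3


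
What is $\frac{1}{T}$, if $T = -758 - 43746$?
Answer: $- \frac{1}{44504} \approx -2.247 \cdot 10^{-5}$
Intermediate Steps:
$T = -44504$
$\frac{1}{T} = \frac{1}{-44504} = - \frac{1}{44504}$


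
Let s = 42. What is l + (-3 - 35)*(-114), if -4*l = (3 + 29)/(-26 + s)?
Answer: 8663/2 ≈ 4331.5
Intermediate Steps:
l = -½ (l = -(3 + 29)/(4*(-26 + 42)) = -8/16 = -¼*2 = -½ ≈ -0.50000)
l + (-3 - 35)*(-114) = -½ + (-3 - 35)*(-114) = -½ - 38*(-114) = -½ + 4332 = 8663/2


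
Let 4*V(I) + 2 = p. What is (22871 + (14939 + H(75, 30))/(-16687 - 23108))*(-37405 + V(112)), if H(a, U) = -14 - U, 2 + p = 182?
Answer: -2266877105085/2653 ≈ -8.5446e+8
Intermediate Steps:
p = 180 (p = -2 + 182 = 180)
V(I) = 89/2 (V(I) = -½ + (¼)*180 = -½ + 45 = 89/2)
(22871 + (14939 + H(75, 30))/(-16687 - 23108))*(-37405 + V(112)) = (22871 + (14939 + (-14 - 1*30))/(-16687 - 23108))*(-37405 + 89/2) = (22871 + (14939 + (-14 - 30))/(-39795))*(-74721/2) = (22871 + (14939 - 44)*(-1/39795))*(-74721/2) = (22871 + 14895*(-1/39795))*(-74721/2) = (22871 - 993/2653)*(-74721/2) = (60675770/2653)*(-74721/2) = -2266877105085/2653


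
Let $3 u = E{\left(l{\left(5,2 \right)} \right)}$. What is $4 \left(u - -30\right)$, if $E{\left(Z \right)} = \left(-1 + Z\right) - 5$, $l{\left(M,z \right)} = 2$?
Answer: $\frac{344}{3} \approx 114.67$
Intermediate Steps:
$E{\left(Z \right)} = -6 + Z$
$u = - \frac{4}{3}$ ($u = \frac{-6 + 2}{3} = \frac{1}{3} \left(-4\right) = - \frac{4}{3} \approx -1.3333$)
$4 \left(u - -30\right) = 4 \left(- \frac{4}{3} - -30\right) = 4 \left(- \frac{4}{3} + 30\right) = 4 \cdot \frac{86}{3} = \frac{344}{3}$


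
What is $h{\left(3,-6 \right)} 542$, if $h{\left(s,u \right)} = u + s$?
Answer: $-1626$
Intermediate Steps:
$h{\left(s,u \right)} = s + u$
$h{\left(3,-6 \right)} 542 = \left(3 - 6\right) 542 = \left(-3\right) 542 = -1626$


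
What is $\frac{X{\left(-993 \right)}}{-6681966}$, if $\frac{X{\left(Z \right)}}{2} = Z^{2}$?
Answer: $- \frac{328683}{1113661} \approx -0.29514$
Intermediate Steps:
$X{\left(Z \right)} = 2 Z^{2}$
$\frac{X{\left(-993 \right)}}{-6681966} = \frac{2 \left(-993\right)^{2}}{-6681966} = 2 \cdot 986049 \left(- \frac{1}{6681966}\right) = 1972098 \left(- \frac{1}{6681966}\right) = - \frac{328683}{1113661}$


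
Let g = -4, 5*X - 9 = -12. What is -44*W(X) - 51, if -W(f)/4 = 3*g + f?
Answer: -11343/5 ≈ -2268.6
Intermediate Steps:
X = -⅗ (X = 9/5 + (⅕)*(-12) = 9/5 - 12/5 = -⅗ ≈ -0.60000)
W(f) = 48 - 4*f (W(f) = -4*(3*(-4) + f) = -4*(-12 + f) = 48 - 4*f)
-44*W(X) - 51 = -44*(48 - 4*(-⅗)) - 51 = -44*(48 + 12/5) - 51 = -44*252/5 - 51 = -11088/5 - 51 = -11343/5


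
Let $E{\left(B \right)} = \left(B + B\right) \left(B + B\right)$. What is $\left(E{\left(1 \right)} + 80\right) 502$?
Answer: $42168$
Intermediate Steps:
$E{\left(B \right)} = 4 B^{2}$ ($E{\left(B \right)} = 2 B 2 B = 4 B^{2}$)
$\left(E{\left(1 \right)} + 80\right) 502 = \left(4 \cdot 1^{2} + 80\right) 502 = \left(4 \cdot 1 + 80\right) 502 = \left(4 + 80\right) 502 = 84 \cdot 502 = 42168$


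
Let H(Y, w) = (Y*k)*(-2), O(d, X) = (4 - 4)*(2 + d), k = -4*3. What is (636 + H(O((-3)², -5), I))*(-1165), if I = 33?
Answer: -740940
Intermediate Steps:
k = -12
O(d, X) = 0 (O(d, X) = 0*(2 + d) = 0)
H(Y, w) = 24*Y (H(Y, w) = (Y*(-12))*(-2) = -12*Y*(-2) = 24*Y)
(636 + H(O((-3)², -5), I))*(-1165) = (636 + 24*0)*(-1165) = (636 + 0)*(-1165) = 636*(-1165) = -740940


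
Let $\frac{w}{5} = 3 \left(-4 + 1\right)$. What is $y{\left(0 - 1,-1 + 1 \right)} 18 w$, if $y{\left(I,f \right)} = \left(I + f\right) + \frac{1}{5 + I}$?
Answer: $\frac{1215}{2} \approx 607.5$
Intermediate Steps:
$w = -45$ ($w = 5 \cdot 3 \left(-4 + 1\right) = 5 \cdot 3 \left(-3\right) = 5 \left(-9\right) = -45$)
$y{\left(I,f \right)} = I + f + \frac{1}{5 + I}$
$y{\left(0 - 1,-1 + 1 \right)} 18 w = \frac{1 + \left(0 - 1\right)^{2} + 5 \left(0 - 1\right) + 5 \left(-1 + 1\right) + \left(0 - 1\right) \left(-1 + 1\right)}{5 + \left(0 - 1\right)} 18 \left(-45\right) = \frac{1 + \left(0 - 1\right)^{2} + 5 \left(0 - 1\right) + 5 \cdot 0 + \left(0 - 1\right) 0}{5 + \left(0 - 1\right)} 18 \left(-45\right) = \frac{1 + \left(-1\right)^{2} + 5 \left(-1\right) + 0 - 0}{5 - 1} \cdot 18 \left(-45\right) = \frac{1 + 1 - 5 + 0 + 0}{4} \cdot 18 \left(-45\right) = \frac{1}{4} \left(-3\right) 18 \left(-45\right) = \left(- \frac{3}{4}\right) 18 \left(-45\right) = \left(- \frac{27}{2}\right) \left(-45\right) = \frac{1215}{2}$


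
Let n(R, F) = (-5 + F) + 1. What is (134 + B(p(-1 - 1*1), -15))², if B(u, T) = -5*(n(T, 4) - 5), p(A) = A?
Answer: 25281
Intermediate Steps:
n(R, F) = -4 + F
B(u, T) = 25 (B(u, T) = -5*((-4 + 4) - 5) = -5*(0 - 5) = -5*(-5) = 25)
(134 + B(p(-1 - 1*1), -15))² = (134 + 25)² = 159² = 25281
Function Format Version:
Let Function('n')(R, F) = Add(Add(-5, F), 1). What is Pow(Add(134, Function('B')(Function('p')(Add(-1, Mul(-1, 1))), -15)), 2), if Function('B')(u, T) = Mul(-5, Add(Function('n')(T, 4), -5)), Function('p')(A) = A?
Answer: 25281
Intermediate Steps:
Function('n')(R, F) = Add(-4, F)
Function('B')(u, T) = 25 (Function('B')(u, T) = Mul(-5, Add(Add(-4, 4), -5)) = Mul(-5, Add(0, -5)) = Mul(-5, -5) = 25)
Pow(Add(134, Function('B')(Function('p')(Add(-1, Mul(-1, 1))), -15)), 2) = Pow(Add(134, 25), 2) = Pow(159, 2) = 25281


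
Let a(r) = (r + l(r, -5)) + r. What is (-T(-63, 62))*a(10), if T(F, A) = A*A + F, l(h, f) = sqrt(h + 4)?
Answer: -75620 - 3781*sqrt(14) ≈ -89767.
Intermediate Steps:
l(h, f) = sqrt(4 + h)
T(F, A) = F + A**2 (T(F, A) = A**2 + F = F + A**2)
a(r) = sqrt(4 + r) + 2*r (a(r) = (r + sqrt(4 + r)) + r = sqrt(4 + r) + 2*r)
(-T(-63, 62))*a(10) = (-(-63 + 62**2))*(sqrt(4 + 10) + 2*10) = (-(-63 + 3844))*(sqrt(14) + 20) = (-1*3781)*(20 + sqrt(14)) = -3781*(20 + sqrt(14)) = -75620 - 3781*sqrt(14)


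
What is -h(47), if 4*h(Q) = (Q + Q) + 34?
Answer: -32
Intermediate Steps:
h(Q) = 17/2 + Q/2 (h(Q) = ((Q + Q) + 34)/4 = (2*Q + 34)/4 = (34 + 2*Q)/4 = 17/2 + Q/2)
-h(47) = -(17/2 + (½)*47) = -(17/2 + 47/2) = -1*32 = -32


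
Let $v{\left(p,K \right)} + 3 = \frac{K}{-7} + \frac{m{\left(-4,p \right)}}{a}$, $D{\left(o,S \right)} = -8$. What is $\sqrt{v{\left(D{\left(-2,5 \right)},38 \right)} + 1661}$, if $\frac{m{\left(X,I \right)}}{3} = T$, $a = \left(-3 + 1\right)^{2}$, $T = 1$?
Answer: $\frac{\sqrt{324051}}{14} \approx 40.661$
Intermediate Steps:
$a = 4$ ($a = \left(-2\right)^{2} = 4$)
$m{\left(X,I \right)} = 3$ ($m{\left(X,I \right)} = 3 \cdot 1 = 3$)
$v{\left(p,K \right)} = - \frac{9}{4} - \frac{K}{7}$ ($v{\left(p,K \right)} = -3 + \left(\frac{K}{-7} + \frac{3}{4}\right) = -3 + \left(K \left(- \frac{1}{7}\right) + 3 \cdot \frac{1}{4}\right) = -3 - \left(- \frac{3}{4} + \frac{K}{7}\right) = - \frac{9}{4} - \frac{K}{7}$)
$\sqrt{v{\left(D{\left(-2,5 \right)},38 \right)} + 1661} = \sqrt{\left(- \frac{9}{4} - \frac{38}{7}\right) + 1661} = \sqrt{- \frac{215}{28} + 1661} = \sqrt{\frac{46293}{28}} = \frac{\sqrt{324051}}{14}$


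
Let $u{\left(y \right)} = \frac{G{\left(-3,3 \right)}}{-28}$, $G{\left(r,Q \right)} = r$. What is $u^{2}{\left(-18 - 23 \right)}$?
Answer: $\frac{9}{784} \approx 0.01148$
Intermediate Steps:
$u{\left(y \right)} = \frac{3}{28}$ ($u{\left(y \right)} = - \frac{3}{-28} = \left(-3\right) \left(- \frac{1}{28}\right) = \frac{3}{28}$)
$u^{2}{\left(-18 - 23 \right)} = \left(\frac{3}{28}\right)^{2} = \frac{9}{784}$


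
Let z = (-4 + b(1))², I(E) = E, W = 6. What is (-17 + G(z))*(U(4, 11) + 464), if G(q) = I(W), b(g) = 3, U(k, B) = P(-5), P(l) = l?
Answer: -5049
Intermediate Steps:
U(k, B) = -5
z = 1 (z = (-4 + 3)² = (-1)² = 1)
G(q) = 6
(-17 + G(z))*(U(4, 11) + 464) = (-17 + 6)*(-5 + 464) = -11*459 = -5049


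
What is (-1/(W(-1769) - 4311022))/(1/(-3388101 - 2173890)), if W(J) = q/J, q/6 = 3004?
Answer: -9839162079/7626215942 ≈ -1.2902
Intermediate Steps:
q = 18024 (q = 6*3004 = 18024)
W(J) = 18024/J
(-1/(W(-1769) - 4311022))/(1/(-3388101 - 2173890)) = (-1/(18024/(-1769) - 4311022))/(1/(-3388101 - 2173890)) = (-1/(18024*(-1/1769) - 4311022))/(1/(-5561991)) = (-1/(-18024/1769 - 4311022))/(-1/5561991) = -1/(-7626215942/1769)*(-5561991) = -1*(-1769/7626215942)*(-5561991) = (1769/7626215942)*(-5561991) = -9839162079/7626215942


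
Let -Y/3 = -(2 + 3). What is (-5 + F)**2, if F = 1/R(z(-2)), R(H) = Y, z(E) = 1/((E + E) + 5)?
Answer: 5476/225 ≈ 24.338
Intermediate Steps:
z(E) = 1/(5 + 2*E) (z(E) = 1/(2*E + 5) = 1/(5 + 2*E))
Y = 15 (Y = -(-3)*(2 + 3) = -(-3)*5 = -3*(-5) = 15)
R(H) = 15
F = 1/15 ≈ 0.066667
(-5 + F)**2 = (-5 + 1/15)**2 = (-74/15)**2 = 5476/225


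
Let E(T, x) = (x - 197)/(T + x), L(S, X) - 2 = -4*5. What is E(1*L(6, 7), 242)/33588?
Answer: 5/835968 ≈ 5.9811e-6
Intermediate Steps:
L(S, X) = -18 (L(S, X) = 2 - 4*5 = 2 - 20 = -18)
E(T, x) = (-197 + x)/(T + x)
E(1*L(6, 7), 242)/33588 = ((-197 + 242)/(1*(-18) + 242))/33588 = (45/(-18 + 242))*(1/33588) = (45/224)*(1/33588) = 5/835968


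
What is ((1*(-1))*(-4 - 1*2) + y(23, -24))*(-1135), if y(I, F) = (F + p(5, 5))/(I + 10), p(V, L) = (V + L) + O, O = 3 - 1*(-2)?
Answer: -71505/11 ≈ -6500.5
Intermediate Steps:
O = 5 (O = 3 + 2 = 5)
p(V, L) = 5 + L + V (p(V, L) = (V + L) + 5 = (L + V) + 5 = 5 + L + V)
y(I, F) = (15 + F)/(10 + I) (y(I, F) = (F + (5 + 5 + 5))/(I + 10) = (F + 15)/(10 + I) = (15 + F)/(10 + I))
((1*(-1))*(-4 - 1*2) + y(23, -24))*(-1135) = ((1*(-1))*(-4 - 1*2) + (15 - 24)/(10 + 23))*(-1135) = (-(-4 - 2) - 9/33)*(-1135) = (-1*(-6) + (1/33)*(-9))*(-1135) = (6 - 3/11)*(-1135) = (63/11)*(-1135) = -71505/11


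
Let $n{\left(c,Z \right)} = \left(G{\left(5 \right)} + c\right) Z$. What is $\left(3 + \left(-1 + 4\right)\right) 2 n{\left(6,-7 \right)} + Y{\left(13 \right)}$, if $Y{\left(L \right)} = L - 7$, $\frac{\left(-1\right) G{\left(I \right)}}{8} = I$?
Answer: $2862$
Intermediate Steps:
$G{\left(I \right)} = - 8 I$
$Y{\left(L \right)} = -7 + L$
$n{\left(c,Z \right)} = Z \left(-40 + c\right)$ ($n{\left(c,Z \right)} = \left(\left(-8\right) 5 + c\right) Z = \left(-40 + c\right) Z = Z \left(-40 + c\right)$)
$\left(3 + \left(-1 + 4\right)\right) 2 n{\left(6,-7 \right)} + Y{\left(13 \right)} = \left(3 + \left(-1 + 4\right)\right) 2 \left(- 7 \left(-40 + 6\right)\right) + \left(-7 + 13\right) = \left(3 + 3\right) 2 \left(\left(-7\right) \left(-34\right)\right) + 6 = 6 \cdot 2 \cdot 238 + 6 = 12 \cdot 238 + 6 = 2856 + 6 = 2862$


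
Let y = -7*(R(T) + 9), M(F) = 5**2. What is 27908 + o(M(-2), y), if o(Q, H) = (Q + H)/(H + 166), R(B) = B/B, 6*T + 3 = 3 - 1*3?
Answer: 893041/32 ≈ 27908.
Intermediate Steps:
T = -1/2 (T = -1/2 + (3 - 1*3)/6 = -1/2 + (3 - 3)/6 = -1/2 + (1/6)*0 = -1/2 + 0 = -1/2 ≈ -0.50000)
M(F) = 25
R(B) = 1
y = -70 (y = -7*(1 + 9) = -7*10 = -70)
o(Q, H) = (H + Q)/(166 + H)
27908 + o(M(-2), y) = 27908 + (-70 + 25)/(166 - 70) = 27908 - 45/96 = 27908 + (1/96)*(-45) = 27908 - 15/32 = 893041/32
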